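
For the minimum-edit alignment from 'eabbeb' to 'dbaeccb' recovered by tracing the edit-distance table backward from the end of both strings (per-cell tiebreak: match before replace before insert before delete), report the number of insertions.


Edit distance = 5. Backtracking from cell (6, 7) with preference match > replace > insert > delete,
then listing the resulting alignment 'eabbeb' -> 'dbaeccb' left to right:
  Step 1: insert 'd' [insertion #1]
  Step 2: replace e->b
  Step 3: keep 'a'
  Step 4: replace b->e
  Step 5: replace b->c
  Step 6: replace e->c
  Step 7: keep 'b'
Total insertions: 1

1


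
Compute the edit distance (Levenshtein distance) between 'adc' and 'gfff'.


Building DP table for s1='adc' (len 3) and s2='gfff' (len 4):
       g  f  f  f
    0  1  2  3  4
  a 1  1  2  3  4
  d 2  2  2  3  4
  c 3  3  3  3  4
Edit distance = dp[3][4] = 4

4


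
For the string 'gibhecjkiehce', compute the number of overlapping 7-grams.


String 'gibhecjkiehce' has length L = 13.
Number of overlapping n-grams = L - n + 1
Substituting: 13 - 7 + 1 = 7

7


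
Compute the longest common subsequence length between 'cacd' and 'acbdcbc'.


DP table for LCS of 'cacd' and 'acbdcbc':
       a  c  b  d  c  b  c
    0  0  0  0  0  0  0  0
  c 0  0  1  1  1  1  1  1
  a 0  1  1  1  1  1  1  1
  c 0  1  2  2  2  2  2  2
  d 0  1  2  2  3  3  3  3
LCS: 'acd'
LCS length = 3

3


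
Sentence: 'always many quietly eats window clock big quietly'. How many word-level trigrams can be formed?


Word trigrams from [8] words:
  Trigram 1: (always many quietly)
  Trigram 2: (many quietly eats)
  Trigram 3: (quietly eats window)
  Trigram 4: (eats window clock)
  Trigram 5: (window clock big)
  Trigram 6: (clock big quietly)
Total word trigrams: 8 - 2 = 6

6


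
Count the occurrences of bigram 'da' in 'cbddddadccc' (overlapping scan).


Scanning 'cbddddadccc' for bigram 'da':
  Position 0: 'cb' -> no
  Position 1: 'bd' -> no
  Position 2: 'dd' -> no
  Position 3: 'dd' -> no
  Position 4: 'dd' -> no
  Position 5: 'da' -> MATCH
  Position 6: 'ad' -> no
  Position 7: 'dc' -> no
  Position 8: 'cc' -> no
  Position 9: 'cc' -> no
Total matches: 1

1


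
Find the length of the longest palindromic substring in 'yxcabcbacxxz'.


Scanning 'yxcabcbacxxz' for palindromic substrings.
Substring at positions 1-9: 'xcabcbacx'.
Check: reverse('xcabcbacx') = 'xcabcbacx' -> palindrome confirmed.
Neighbouring characters ('y' / 'x') break symmetry, so it cannot extend further.
No longer palindromic substring exists; longest length = 9

9


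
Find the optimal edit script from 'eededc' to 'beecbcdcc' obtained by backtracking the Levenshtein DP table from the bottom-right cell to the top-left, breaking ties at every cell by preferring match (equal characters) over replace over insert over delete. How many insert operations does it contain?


Edit distance = 5. Backtracking from cell (6, 9) with preference match > replace > insert > delete,
then listing the resulting alignment 'eededc' -> 'beecbcdcc' left to right:
  Step 1: insert 'b' [insertion #1]
  Step 2: keep 'e'
  Step 3: keep 'e'
  Step 4: insert 'c' [insertion #2]
  Step 5: replace d->b
  Step 6: replace e->c
  Step 7: keep 'd'
  Step 8: insert 'c' [insertion #3]
  Step 9: keep 'c'
Total insertions: 3

3


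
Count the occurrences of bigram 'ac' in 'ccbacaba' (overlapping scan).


Scanning 'ccbacaba' for bigram 'ac':
  Position 0: 'cc' -> no
  Position 1: 'cb' -> no
  Position 2: 'ba' -> no
  Position 3: 'ac' -> MATCH
  Position 4: 'ca' -> no
  Position 5: 'ab' -> no
  Position 6: 'ba' -> no
Total matches: 1

1


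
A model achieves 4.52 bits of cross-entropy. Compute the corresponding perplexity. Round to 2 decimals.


Perplexity formula: PP = 2^H
H = 4.52
PP = 2^4.52
Decompose: 2^4.52 = 2^4 * 2^0.52
2^4 = 16, 2^0.52 ~ 1.4339552
PP ~ 16 * 1.4339552 = 22.9432832
Rounded to 2 decimals: 22.94

22.94


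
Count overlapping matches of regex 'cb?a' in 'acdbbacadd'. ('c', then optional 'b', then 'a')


Pattern: cb?a means 'c', then optional 'b', then 'a'.
Scanning 'acdbbacadd' position-by-position:
  Pos 0: window 'acd' -> no
  Pos 1: window 'cdb' -> no
  Pos 2: window 'dbb' -> no
  Pos 3: window 'bba' -> no
  Pos 4: window 'bac' -> no
  Pos 5: window 'aca' -> no
  Pos 6: window 'cad' -> MATCH
  Pos 7: window 'add' -> no
  Pos 8: window 'dd' -> no
  Pos 9: window 'd' -> no
Total matches: 1

1


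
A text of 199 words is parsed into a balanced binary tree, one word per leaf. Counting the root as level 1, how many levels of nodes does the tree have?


In a balanced binary tree with n leaves the deepest leaf is ceil(log2(n)) edges below the root,
so counting node levels inclusive of root and leaves gives ceil(log2(n)) + 1 levels.
log2(199) = 7.6366
ceil(7.6366) = 8
levels = 8 + 1 = 9

9


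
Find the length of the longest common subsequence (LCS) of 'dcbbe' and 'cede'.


DP table for LCS of 'dcbbe' and 'cede':
       c  e  d  e
    0  0  0  0  0
  d 0  0  0  1  1
  c 0  1  1  1  1
  b 0  1  1  1  1
  b 0  1  1  1  1
  e 0  1  2  2  2
LCS: 'de'
LCS length = 2

2


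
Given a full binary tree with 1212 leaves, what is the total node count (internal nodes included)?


Leaf nodes (terminals): 1212
Internal nodes = n - 1 = 1212 - 1 = 1211
Total = leaves + internal = 1212 + 1211 = 2423

2423


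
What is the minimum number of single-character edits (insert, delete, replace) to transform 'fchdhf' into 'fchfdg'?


Building DP table for s1='fchdhf' (len 6) and s2='fchfdg' (len 6):
       f  c  h  f  d  g
    0  1  2  3  4  5  6
  f 1  0  1  2  3  4  5
  c 2  1  0  1  2  3  4
  h 3  2  1  0  1  2  3
  d 4  3  2  1  1  1  2
  h 5  4  3  2  2  2  2
  f 6  5  4  3  2  3  3
Edit distance = dp[6][6] = 3

3


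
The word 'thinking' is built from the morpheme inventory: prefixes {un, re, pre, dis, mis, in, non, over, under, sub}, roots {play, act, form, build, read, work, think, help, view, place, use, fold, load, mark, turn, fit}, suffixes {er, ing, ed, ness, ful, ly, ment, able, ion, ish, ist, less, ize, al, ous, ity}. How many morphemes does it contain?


Segmenting 'thinking' against the inventory:
  'think' -> root (morpheme 1)
  'ing' -> suffix (morpheme 2)
Total morphemes: 2

2


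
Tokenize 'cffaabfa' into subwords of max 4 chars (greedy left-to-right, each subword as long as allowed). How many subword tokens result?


'cffaabfa' has 8 characters.
Chunking with max size 4:
  Chunk 1: 'cffa' (positions 0-3)
  Chunk 2: 'abfa' (positions 4-7)
Total chunks: ceil(8 / 4) = 2

2


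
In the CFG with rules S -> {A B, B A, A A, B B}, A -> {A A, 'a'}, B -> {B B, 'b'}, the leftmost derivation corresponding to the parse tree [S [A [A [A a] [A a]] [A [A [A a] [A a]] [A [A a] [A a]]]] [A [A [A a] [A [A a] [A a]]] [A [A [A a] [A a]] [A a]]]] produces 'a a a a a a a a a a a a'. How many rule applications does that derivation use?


Every bracketed nonterminal node [X ...] in the tree is produced by exactly one rule application.
Reading the tree off as a leftmost derivation:
  Step 1: S  =>  A A   (applied S -> A A)
  Step 2: A A  =>  A A A   (applied A -> A A)
  Step 3: A A A  =>  A A A A   (applied A -> A A)
  Step 4: A A A A  =>  a A A A   (applied A -> a)
  Step 5: a A A A  =>  a a A A   (applied A -> a)
  Step 6: a a A A  =>  a a A A A   (applied A -> A A)
  Step 7: a a A A A  =>  a a A A A A   (applied A -> A A)
  Step 8: a a A A A A  =>  a a a A A A   (applied A -> a)
  Step 9: a a a A A A  =>  a a a a A A   (applied A -> a)
  Step 10: a a a a A A  =>  a a a a A A A   (applied A -> A A)
  Step 11: a a a a A A A  =>  a a a a a A A   (applied A -> a)
  Step 12: a a a a a A A  =>  a a a a a a A   (applied A -> a)
  Step 13: a a a a a a A  =>  a a a a a a A A   (applied A -> A A)
  Step 14: a a a a a a A A  =>  a a a a a a A A A   (applied A -> A A)
  Step 15: a a a a a a A A A  =>  a a a a a a a A A   (applied A -> a)
  Step 16: a a a a a a a A A  =>  a a a a a a a A A A   (applied A -> A A)
  Step 17: a a a a a a a A A A  =>  a a a a a a a a A A   (applied A -> a)
  Step 18: a a a a a a a a A A  =>  a a a a a a a a a A   (applied A -> a)
  Step 19: a a a a a a a a a A  =>  a a a a a a a a a A A   (applied A -> A A)
  Step 20: a a a a a a a a a A A  =>  a a a a a a a a a A A A   (applied A -> A A)
  Step 21: a a a a a a a a a A A A  =>  a a a a a a a a a a A A   (applied A -> a)
  Step 22: a a a a a a a a a a A A  =>  a a a a a a a a a a a A   (applied A -> a)
  Step 23: a a a a a a a a a a a A  =>  a a a a a a a a a a a a   (applied A -> a)
Final yield: a a a a a a a a a a a a
Total rewrite steps: 23

23


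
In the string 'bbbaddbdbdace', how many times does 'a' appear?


Scanning 'bbbaddbdbdace' for 'a':
  Position 3: 'a' -> MATCH (count: 1)
  Position 10: 'a' -> MATCH (count: 2)
Total occurrences of 'a': 2

2


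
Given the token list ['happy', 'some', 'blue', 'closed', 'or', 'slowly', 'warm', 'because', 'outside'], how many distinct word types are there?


Listing all tokens and tracking unique types:
  Token 1: 'happy' -> NEW (unique so far: 1)
  Token 2: 'some' -> NEW (unique so far: 2)
  Token 3: 'blue' -> NEW (unique so far: 3)
  Token 4: 'closed' -> NEW (unique so far: 4)
  Token 5: 'or' -> NEW (unique so far: 5)
  Token 6: 'slowly' -> NEW (unique so far: 6)
  Token 7: 'warm' -> NEW (unique so far: 7)
  Token 8: 'because' -> NEW (unique so far: 8)
  Token 9: 'outside' -> NEW (unique so far: 9)
Unique types: ('because', 'blue', 'closed', 'happy', 'or', 'outside', 'slowly', 'some', 'warm')
Vocabulary size: 9

9


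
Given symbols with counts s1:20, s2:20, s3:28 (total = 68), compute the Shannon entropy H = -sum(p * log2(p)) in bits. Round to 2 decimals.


Computing entropy H = -sum(p_i * log2(p_i)):
  s1: p = 20/68 = 0.2941, -p*log2(p) = 0.5193
  s2: p = 20/68 = 0.2941, -p*log2(p) = 0.5193
  s3: p = 28/68 = 0.4118, -p*log2(p) = 0.5271
H = sum of terms = 1.5657
Rounded to 2 decimals: 1.57

1.57


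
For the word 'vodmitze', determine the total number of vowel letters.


Scanning each character of 'vodmitze':
  Position 1: 'v' -> consonant (running count: 0)
  Position 2: 'o' -> vowel (running count: 1)
  Position 3: 'd' -> consonant (running count: 1)
  Position 4: 'm' -> consonant (running count: 1)
  Position 5: 'i' -> vowel (running count: 2)
  Position 6: 't' -> consonant (running count: 2)
  Position 7: 'z' -> consonant (running count: 2)
  Position 8: 'e' -> vowel (running count: 3)
Total vowels: 3

3


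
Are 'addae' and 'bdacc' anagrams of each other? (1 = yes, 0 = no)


Sort characters of 'addae': 'aadde'
Sort characters of 'bdacc': 'abccd'
Sorted forms differ -> they are NOT anagrams
Result: 0

0


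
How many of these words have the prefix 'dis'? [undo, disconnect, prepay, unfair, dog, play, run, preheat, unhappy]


Checking each word for prefix 'dis':
  'undo' -> no (count: 0)
  'disconnect' -> YES, starts with 'dis' (count: 1)
  'prepay' -> no (count: 1)
  'unfair' -> no (count: 1)
  'dog' -> no (count: 1)
  'play' -> no (count: 1)
  'run' -> no (count: 1)
  'preheat' -> no (count: 1)
  'unhappy' -> no (count: 1)
Total with prefix 'dis': 1

1


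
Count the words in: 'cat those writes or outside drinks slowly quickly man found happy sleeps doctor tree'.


Counting words by splitting on spaces:
  Word 1: 'cat'
  Word 2: 'those'
  Word 3: 'writes'
  Word 4: 'or'
  Word 5: 'outside'
  Word 6: 'drinks'
  Word 7: 'slowly'
  Word 8: 'quickly'
  Word 9: 'man'
  Word 10: 'found'
  Word 11: 'happy'
  Word 12: 'sleeps'
  Word 13: 'doctor'
  Word 14: 'tree'
Total words: 14

14


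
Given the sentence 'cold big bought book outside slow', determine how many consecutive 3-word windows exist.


Word trigrams from [6] words:
  Trigram 1: (cold big bought)
  Trigram 2: (big bought book)
  Trigram 3: (bought book outside)
  Trigram 4: (book outside slow)
Total word trigrams: 6 - 2 = 4

4


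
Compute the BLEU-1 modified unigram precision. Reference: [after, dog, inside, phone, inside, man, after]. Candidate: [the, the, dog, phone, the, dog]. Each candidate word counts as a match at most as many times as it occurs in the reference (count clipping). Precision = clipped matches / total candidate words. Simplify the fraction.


Reference word counts: {'after': 2, 'dog': 1, 'inside': 2, 'man': 1, 'phone': 1}
Checking each candidate word (with clipping):
  'the' -> not in reference -> no match (matches: 0)
  'the' -> not in reference -> no match (matches: 0)
  'dog' -> in reference (ref count 1, used 1/1) -> match (matches: 1)
  'phone' -> in reference (ref count 1, used 1/1) -> match (matches: 2)
  'the' -> not in reference -> no match (matches: 2)
  'dog' -> ref count 1 already used up (1/1) -> clipped, no match (matches: 2)
Clipped matches: 2, Candidate length: 6
Precision = 2/6 = 1/3

1/3


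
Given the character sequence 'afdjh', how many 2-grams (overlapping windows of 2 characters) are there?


String 'afdjh' has length L = 5.
Number of overlapping n-grams = L - n + 1
Substituting: 5 - 2 + 1 = 4

4


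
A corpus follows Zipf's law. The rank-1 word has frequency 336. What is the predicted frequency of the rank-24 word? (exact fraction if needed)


Zipf's law: freq(rank) = f1 / rank
f1 = 336, rank = 24
freq = 336 / 24
= 14

14


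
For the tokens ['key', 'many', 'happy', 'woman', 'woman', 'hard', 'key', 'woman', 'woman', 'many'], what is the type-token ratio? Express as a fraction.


Tokens: 10
Unique types: ('happy', 'hard', 'key', 'many', 'woman') = 5
TTR = 5/10
Simplify: divide both by 5 -> 1/2
TTR = 1/2

1/2


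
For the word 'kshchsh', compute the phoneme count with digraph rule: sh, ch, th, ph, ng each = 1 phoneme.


Parsing 'kshchsh' greedily, digraphs first:
  'k' -> consonant phoneme (phonemes so far: 1)
  'sh' -> digraph (1 consonant phoneme) (phonemes so far: 2)
  'ch' -> digraph (1 consonant phoneme) (phonemes so far: 3)
  'sh' -> digraph (1 consonant phoneme) (phonemes so far: 4)
Total phonemes: 4

4


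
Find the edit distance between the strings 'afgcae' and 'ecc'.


Building DP table for s1='afgcae' (len 6) and s2='ecc' (len 3):
       e  c  c
    0  1  2  3
  a 1  1  2  3
  f 2  2  2  3
  g 3  3  3  3
  c 4  4  3  3
  a 5  5  4  4
  e 6  5  5  5
Edit distance = dp[6][3] = 5

5


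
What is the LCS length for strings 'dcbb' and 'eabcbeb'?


DP table for LCS of 'dcbb' and 'eabcbeb':
       e  a  b  c  b  e  b
    0  0  0  0  0  0  0  0
  d 0  0  0  0  0  0  0  0
  c 0  0  0  0  1  1  1  1
  b 0  0  0  1  1  2  2  2
  b 0  0  0  1  1  2  2  3
LCS: 'cbb'
LCS length = 3

3


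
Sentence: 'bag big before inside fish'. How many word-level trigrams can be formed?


Word trigrams from [5] words:
  Trigram 1: (bag big before)
  Trigram 2: (big before inside)
  Trigram 3: (before inside fish)
Total word trigrams: 5 - 2 = 3

3


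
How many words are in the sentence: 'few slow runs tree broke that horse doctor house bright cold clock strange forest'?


Counting words by splitting on spaces:
  Word 1: 'few'
  Word 2: 'slow'
  Word 3: 'runs'
  Word 4: 'tree'
  Word 5: 'broke'
  Word 6: 'that'
  Word 7: 'horse'
  Word 8: 'doctor'
  Word 9: 'house'
  Word 10: 'bright'
  Word 11: 'cold'
  Word 12: 'clock'
  Word 13: 'strange'
  Word 14: 'forest'
Total words: 14

14


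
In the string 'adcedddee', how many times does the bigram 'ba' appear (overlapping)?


Scanning 'adcedddee' for bigram 'ba':
  Position 0: 'ad' -> no
  Position 1: 'dc' -> no
  Position 2: 'ce' -> no
  Position 3: 'ed' -> no
  Position 4: 'dd' -> no
  Position 5: 'dd' -> no
  Position 6: 'de' -> no
  Position 7: 'ee' -> no
Total matches: 0

0


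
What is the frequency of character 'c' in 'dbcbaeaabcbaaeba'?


Scanning 'dbcbaeaabcbaaeba' for 'c':
  Position 2: 'c' -> MATCH (count: 1)
  Position 9: 'c' -> MATCH (count: 2)
Total occurrences of 'c': 2

2


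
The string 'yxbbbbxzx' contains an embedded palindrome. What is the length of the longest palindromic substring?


Scanning 'yxbbbbxzx' for palindromic substrings.
Substring at positions 1-6: 'xbbbbx'.
Check: reverse('xbbbbx') = 'xbbbbx' -> palindrome confirmed.
Neighbouring characters ('y' / 'z') break symmetry, so it cannot extend further.
No longer palindromic substring exists; longest length = 6

6


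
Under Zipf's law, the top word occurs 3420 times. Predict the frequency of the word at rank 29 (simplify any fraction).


Zipf's law: freq(rank) = f1 / rank
f1 = 3420, rank = 29
freq = 3420 / 29
GCD(3420, 29) = 1
Simplified: 3420/29

3420/29


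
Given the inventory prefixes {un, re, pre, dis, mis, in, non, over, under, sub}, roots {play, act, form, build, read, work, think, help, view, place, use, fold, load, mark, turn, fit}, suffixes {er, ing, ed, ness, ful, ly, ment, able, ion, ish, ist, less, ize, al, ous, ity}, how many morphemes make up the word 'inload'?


Segmenting 'inload' against the inventory:
  'in' -> prefix (morpheme 1)
  'load' -> root (morpheme 2)
Total morphemes: 2

2


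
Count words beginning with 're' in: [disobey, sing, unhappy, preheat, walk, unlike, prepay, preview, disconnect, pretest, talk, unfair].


Checking each word for prefix 're':
  'disobey' -> no (count: 0)
  'sing' -> no (count: 0)
  'unhappy' -> no (count: 0)
  'preheat' -> no (count: 0)
  'walk' -> no (count: 0)
  'unlike' -> no (count: 0)
  'prepay' -> no (count: 0)
  'preview' -> no (count: 0)
  'disconnect' -> no (count: 0)
  'pretest' -> no (count: 0)
  'talk' -> no (count: 0)
  'unfair' -> no (count: 0)
Total with prefix 're': 0

0


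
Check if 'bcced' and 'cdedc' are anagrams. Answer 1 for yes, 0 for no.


Sort characters of 'bcced': 'bccde'
Sort characters of 'cdedc': 'ccdde'
Sorted forms differ -> they are NOT anagrams
Result: 0

0


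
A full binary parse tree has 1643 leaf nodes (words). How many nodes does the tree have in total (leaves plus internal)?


Leaf nodes (terminals): 1643
Internal nodes = n - 1 = 1643 - 1 = 1642
Total = leaves + internal = 1643 + 1642 = 3285

3285


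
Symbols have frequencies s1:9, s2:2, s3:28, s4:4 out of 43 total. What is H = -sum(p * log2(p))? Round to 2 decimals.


Computing entropy H = -sum(p_i * log2(p_i)):
  s1: p = 9/43 = 0.2093, -p*log2(p) = 0.4723
  s2: p = 2/43 = 0.0465, -p*log2(p) = 0.2059
  s3: p = 28/43 = 0.6512, -p*log2(p) = 0.4030
  s4: p = 4/43 = 0.0930, -p*log2(p) = 0.3187
H = sum of terms = 1.3999
Rounded to 2 decimals: 1.40

1.40


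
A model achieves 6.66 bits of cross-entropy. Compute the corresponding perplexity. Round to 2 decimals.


Perplexity formula: PP = 2^H
H = 6.66
PP = 2^6.66
Decompose: 2^6.66 = 2^6 * 2^0.66
2^6 = 64, 2^0.66 ~ 1.5800826
PP ~ 64 * 1.5800826 = 101.1252864
Rounded to 2 decimals: 101.13

101.13


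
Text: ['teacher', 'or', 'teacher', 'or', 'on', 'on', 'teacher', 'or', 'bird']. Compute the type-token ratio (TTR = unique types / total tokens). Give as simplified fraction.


Tokens: 9
Unique types: ('bird', 'on', 'or', 'teacher') = 4
TTR = 4/9
Already in lowest terms.

4/9


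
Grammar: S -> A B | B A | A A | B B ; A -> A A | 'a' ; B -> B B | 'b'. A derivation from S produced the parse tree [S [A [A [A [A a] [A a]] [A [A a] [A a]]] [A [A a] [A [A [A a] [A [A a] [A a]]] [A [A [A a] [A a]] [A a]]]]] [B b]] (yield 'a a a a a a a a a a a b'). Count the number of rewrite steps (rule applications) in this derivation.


Every bracketed nonterminal node [X ...] in the tree is produced by exactly one rule application.
Reading the tree off as a leftmost derivation:
  Step 1: S  =>  A B   (applied S -> A B)
  Step 2: A B  =>  A A B   (applied A -> A A)
  Step 3: A A B  =>  A A A B   (applied A -> A A)
  Step 4: A A A B  =>  A A A A B   (applied A -> A A)
  Step 5: A A A A B  =>  a A A A B   (applied A -> a)
  Step 6: a A A A B  =>  a a A A B   (applied A -> a)
  Step 7: a a A A B  =>  a a A A A B   (applied A -> A A)
  Step 8: a a A A A B  =>  a a a A A B   (applied A -> a)
  Step 9: a a a A A B  =>  a a a a A B   (applied A -> a)
  Step 10: a a a a A B  =>  a a a a A A B   (applied A -> A A)
  Step 11: a a a a A A B  =>  a a a a a A B   (applied A -> a)
  Step 12: a a a a a A B  =>  a a a a a A A B   (applied A -> A A)
  Step 13: a a a a a A A B  =>  a a a a a A A A B   (applied A -> A A)
  Step 14: a a a a a A A A B  =>  a a a a a a A A B   (applied A -> a)
  Step 15: a a a a a a A A B  =>  a a a a a a A A A B   (applied A -> A A)
  Step 16: a a a a a a A A A B  =>  a a a a a a a A A B   (applied A -> a)
  Step 17: a a a a a a a A A B  =>  a a a a a a a a A B   (applied A -> a)
  Step 18: a a a a a a a a A B  =>  a a a a a a a a A A B   (applied A -> A A)
  Step 19: a a a a a a a a A A B  =>  a a a a a a a a A A A B   (applied A -> A A)
  Step 20: a a a a a a a a A A A B  =>  a a a a a a a a a A A B   (applied A -> a)
  Step 21: a a a a a a a a a A A B  =>  a a a a a a a a a a A B   (applied A -> a)
  Step 22: a a a a a a a a a a A B  =>  a a a a a a a a a a a B   (applied A -> a)
  Step 23: a a a a a a a a a a a B  =>  a a a a a a a a a a a b   (applied B -> b)
Final yield: a a a a a a a a a a a b
Total rewrite steps: 23

23


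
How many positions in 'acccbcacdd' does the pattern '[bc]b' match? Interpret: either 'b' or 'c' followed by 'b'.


Pattern: [bc]b means either 'b' or 'c' followed by 'b'.
Scanning 'acccbcacdd' position-by-position:
  Pos 0: window 'ac' -> no
  Pos 1: window 'cc' -> no
  Pos 2: window 'cc' -> no
  Pos 3: window 'cb' -> MATCH
  Pos 4: window 'bc' -> no
  Pos 5: window 'ca' -> no
  Pos 6: window 'ac' -> no
  Pos 7: window 'cd' -> no
  Pos 8: window 'dd' -> no
  Pos 9: window 'd' -> no
Total matches: 1

1


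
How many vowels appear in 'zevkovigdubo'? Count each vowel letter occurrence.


Scanning each character of 'zevkovigdubo':
  Position 1: 'z' -> consonant (running count: 0)
  Position 2: 'e' -> vowel (running count: 1)
  Position 3: 'v' -> consonant (running count: 1)
  Position 4: 'k' -> consonant (running count: 1)
  Position 5: 'o' -> vowel (running count: 2)
  Position 6: 'v' -> consonant (running count: 2)
  Position 7: 'i' -> vowel (running count: 3)
  Position 8: 'g' -> consonant (running count: 3)
  Position 9: 'd' -> consonant (running count: 3)
  Position 10: 'u' -> vowel (running count: 4)
  Position 11: 'b' -> consonant (running count: 4)
  Position 12: 'o' -> vowel (running count: 5)
Total vowels: 5

5


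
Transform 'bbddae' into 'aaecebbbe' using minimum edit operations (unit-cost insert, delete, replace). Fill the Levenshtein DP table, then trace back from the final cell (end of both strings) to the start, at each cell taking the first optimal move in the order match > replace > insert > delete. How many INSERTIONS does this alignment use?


Edit distance = 8. Backtracking from cell (6, 9) with preference match > replace > insert > delete,
then listing the resulting alignment 'bbddae' -> 'aaecebbbe' left to right:
  Step 1: insert 'a' [insertion #1]
  Step 2: insert 'a' [insertion #2]
  Step 3: insert 'e' [insertion #3]
  Step 4: replace b->c
  Step 5: replace b->e
  Step 6: replace d->b
  Step 7: replace d->b
  Step 8: replace a->b
  Step 9: keep 'e'
Total insertions: 3

3


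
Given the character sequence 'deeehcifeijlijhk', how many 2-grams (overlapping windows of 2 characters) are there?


String 'deeehcifeijlijhk' has length L = 16.
Number of overlapping n-grams = L - n + 1
Substituting: 16 - 2 + 1 = 15

15


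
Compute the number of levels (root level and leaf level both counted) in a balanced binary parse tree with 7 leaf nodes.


In a balanced binary tree with n leaves the deepest leaf is ceil(log2(n)) edges below the root,
so counting node levels inclusive of root and leaves gives ceil(log2(n)) + 1 levels.
log2(7) = 2.8074
ceil(2.8074) = 3
levels = 3 + 1 = 4

4


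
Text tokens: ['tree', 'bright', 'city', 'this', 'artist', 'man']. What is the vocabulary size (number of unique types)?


Listing all tokens and tracking unique types:
  Token 1: 'tree' -> NEW (unique so far: 1)
  Token 2: 'bright' -> NEW (unique so far: 2)
  Token 3: 'city' -> NEW (unique so far: 3)
  Token 4: 'this' -> NEW (unique so far: 4)
  Token 5: 'artist' -> NEW (unique so far: 5)
  Token 6: 'man' -> NEW (unique so far: 6)
Unique types: ('artist', 'bright', 'city', 'man', 'this', 'tree')
Vocabulary size: 6

6


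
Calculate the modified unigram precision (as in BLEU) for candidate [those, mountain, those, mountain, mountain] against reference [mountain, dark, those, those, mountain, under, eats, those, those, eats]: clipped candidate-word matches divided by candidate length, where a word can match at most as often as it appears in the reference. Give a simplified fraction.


Reference word counts: {'dark': 1, 'eats': 2, 'mountain': 2, 'those': 4, 'under': 1}
Checking each candidate word (with clipping):
  'those' -> in reference (ref count 4, used 1/4) -> match (matches: 1)
  'mountain' -> in reference (ref count 2, used 1/2) -> match (matches: 2)
  'those' -> in reference (ref count 4, used 2/4) -> match (matches: 3)
  'mountain' -> in reference (ref count 2, used 2/2) -> match (matches: 4)
  'mountain' -> ref count 2 already used up (2/2) -> clipped, no match (matches: 4)
Clipped matches: 4, Candidate length: 5
Precision = 4/5

4/5


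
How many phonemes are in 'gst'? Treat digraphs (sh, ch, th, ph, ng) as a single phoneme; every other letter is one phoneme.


Parsing 'gst' greedily, digraphs first:
  'g' -> consonant phoneme (phonemes so far: 1)
  's' -> consonant phoneme (phonemes so far: 2)
  't' -> consonant phoneme (phonemes so far: 3)
Total phonemes: 3

3


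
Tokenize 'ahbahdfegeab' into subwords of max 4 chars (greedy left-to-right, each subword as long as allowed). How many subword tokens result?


'ahbahdfegeab' has 12 characters.
Chunking with max size 4:
  Chunk 1: 'ahba' (positions 0-3)
  Chunk 2: 'hdfe' (positions 4-7)
  Chunk 3: 'geab' (positions 8-11)
Total chunks: ceil(12 / 4) = 3

3


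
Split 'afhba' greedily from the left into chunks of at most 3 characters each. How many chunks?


'afhba' has 5 characters.
Chunking with max size 3:
  Chunk 1: 'afh' (positions 0-2)
  Chunk 2: 'ba' (positions 3-4)
Total chunks: ceil(5 / 3) = 2

2


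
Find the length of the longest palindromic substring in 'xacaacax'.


Scanning 'xacaacax' for palindromic substrings.
Substring at positions 0-7: 'xacaacax'.
Check: reverse('xacaacax') = 'xacaacax' -> palindrome confirmed.
No longer palindromic substring exists; longest length = 8

8


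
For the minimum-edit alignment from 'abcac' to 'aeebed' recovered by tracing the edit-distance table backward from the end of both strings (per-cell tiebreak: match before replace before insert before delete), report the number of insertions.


Edit distance = 5. Backtracking from cell (5, 6) with preference match > replace > insert > delete,
then listing the resulting alignment 'abcac' -> 'aeebed' left to right:
  Step 1: keep 'a'
  Step 2: insert 'e' [insertion #1]
  Step 3: replace b->e
  Step 4: replace c->b
  Step 5: replace a->e
  Step 6: replace c->d
Total insertions: 1

1


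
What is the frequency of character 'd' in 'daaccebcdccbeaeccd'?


Scanning 'daaccebcdccbeaeccd' for 'd':
  Position 0: 'd' -> MATCH (count: 1)
  Position 8: 'd' -> MATCH (count: 2)
  Position 17: 'd' -> MATCH (count: 3)
Total occurrences of 'd': 3

3


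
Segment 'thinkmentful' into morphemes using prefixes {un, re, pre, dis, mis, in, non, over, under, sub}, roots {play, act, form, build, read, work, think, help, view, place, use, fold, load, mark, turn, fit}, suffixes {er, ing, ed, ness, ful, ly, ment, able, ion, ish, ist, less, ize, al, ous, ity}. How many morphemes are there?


Segmenting 'thinkmentful' against the inventory:
  'think' -> root (morpheme 1)
  'ment' -> suffix (morpheme 2)
  'ful' -> suffix (morpheme 3)
Total morphemes: 3

3


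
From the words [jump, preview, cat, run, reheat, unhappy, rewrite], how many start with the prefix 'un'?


Checking each word for prefix 'un':
  'jump' -> no (count: 0)
  'preview' -> no (count: 0)
  'cat' -> no (count: 0)
  'run' -> no (count: 0)
  'reheat' -> no (count: 0)
  'unhappy' -> YES, starts with 'un' (count: 1)
  'rewrite' -> no (count: 1)
Total with prefix 'un': 1

1


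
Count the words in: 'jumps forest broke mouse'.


Counting words by splitting on spaces:
  Word 1: 'jumps'
  Word 2: 'forest'
  Word 3: 'broke'
  Word 4: 'mouse'
Total words: 4

4


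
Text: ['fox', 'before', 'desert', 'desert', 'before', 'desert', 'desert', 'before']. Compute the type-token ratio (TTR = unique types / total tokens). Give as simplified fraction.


Tokens: 8
Unique types: ('before', 'desert', 'fox') = 3
TTR = 3/8
Already in lowest terms.

3/8


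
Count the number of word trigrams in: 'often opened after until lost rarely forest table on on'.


Word trigrams from [10] words:
  Trigram 1: (often opened after)
  Trigram 2: (opened after until)
  Trigram 3: (after until lost)
  Trigram 4: (until lost rarely)
  Trigram 5: (lost rarely forest)
  Trigram 6: (rarely forest table)
  Trigram 7: (forest table on)
  Trigram 8: (table on on)
Total word trigrams: 10 - 2 = 8

8


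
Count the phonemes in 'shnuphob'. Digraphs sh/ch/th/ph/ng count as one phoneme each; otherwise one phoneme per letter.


Parsing 'shnuphob' greedily, digraphs first:
  'sh' -> digraph (1 consonant phoneme) (phonemes so far: 1)
  'n' -> consonant phoneme (phonemes so far: 2)
  'u' -> vowel phoneme (phonemes so far: 3)
  'ph' -> digraph (1 consonant phoneme) (phonemes so far: 4)
  'o' -> vowel phoneme (phonemes so far: 5)
  'b' -> consonant phoneme (phonemes so far: 6)
Total phonemes: 6

6


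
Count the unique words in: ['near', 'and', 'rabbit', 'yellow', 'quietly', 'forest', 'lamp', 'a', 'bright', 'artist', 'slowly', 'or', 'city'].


Listing all tokens and tracking unique types:
  Token 1: 'near' -> NEW (unique so far: 1)
  Token 2: 'and' -> NEW (unique so far: 2)
  Token 3: 'rabbit' -> NEW (unique so far: 3)
  Token 4: 'yellow' -> NEW (unique so far: 4)
  Token 5: 'quietly' -> NEW (unique so far: 5)
  Token 6: 'forest' -> NEW (unique so far: 6)
  Token 7: 'lamp' -> NEW (unique so far: 7)
  Token 8: 'a' -> NEW (unique so far: 8)
  Token 9: 'bright' -> NEW (unique so far: 9)
  Token 10: 'artist' -> NEW (unique so far: 10)
  Token 11: 'slowly' -> NEW (unique so far: 11)
  Token 12: 'or' -> NEW (unique so far: 12)
  Token 13: 'city' -> NEW (unique so far: 13)
Unique types: ('a', 'and', 'artist', 'bright', 'city', 'forest', 'lamp', 'near', 'or', 'quietly', 'rabbit', 'slowly', 'yellow')
Vocabulary size: 13

13


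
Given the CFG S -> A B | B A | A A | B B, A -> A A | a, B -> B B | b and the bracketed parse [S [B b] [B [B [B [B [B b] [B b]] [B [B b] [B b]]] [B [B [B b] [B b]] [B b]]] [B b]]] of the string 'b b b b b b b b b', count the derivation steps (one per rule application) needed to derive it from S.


Every bracketed nonterminal node [X ...] in the tree is produced by exactly one rule application.
Reading the tree off as a leftmost derivation:
  Step 1: S  =>  B B   (applied S -> B B)
  Step 2: B B  =>  b B   (applied B -> b)
  Step 3: b B  =>  b B B   (applied B -> B B)
  Step 4: b B B  =>  b B B B   (applied B -> B B)
  Step 5: b B B B  =>  b B B B B   (applied B -> B B)
  Step 6: b B B B B  =>  b B B B B B   (applied B -> B B)
  Step 7: b B B B B B  =>  b b B B B B   (applied B -> b)
  Step 8: b b B B B B  =>  b b b B B B   (applied B -> b)
  Step 9: b b b B B B  =>  b b b B B B B   (applied B -> B B)
  Step 10: b b b B B B B  =>  b b b b B B B   (applied B -> b)
  Step 11: b b b b B B B  =>  b b b b b B B   (applied B -> b)
  Step 12: b b b b b B B  =>  b b b b b B B B   (applied B -> B B)
  Step 13: b b b b b B B B  =>  b b b b b B B B B   (applied B -> B B)
  Step 14: b b b b b B B B B  =>  b b b b b b B B B   (applied B -> b)
  Step 15: b b b b b b B B B  =>  b b b b b b b B B   (applied B -> b)
  Step 16: b b b b b b b B B  =>  b b b b b b b b B   (applied B -> b)
  Step 17: b b b b b b b b B  =>  b b b b b b b b b   (applied B -> b)
Final yield: b b b b b b b b b
Total rewrite steps: 17

17


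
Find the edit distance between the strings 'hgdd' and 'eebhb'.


Building DP table for s1='hgdd' (len 4) and s2='eebhb' (len 5):
       e  e  b  h  b
    0  1  2  3  4  5
  h 1  1  2  3  3  4
  g 2  2  2  3  4  4
  d 3  3  3  3  4  5
  d 4  4  4  4  4  5
Edit distance = dp[4][5] = 5

5


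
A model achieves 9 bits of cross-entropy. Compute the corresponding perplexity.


Perplexity formula: PP = 2^H
H = 9
PP = 2^9
PP = 2^9 = 512

512


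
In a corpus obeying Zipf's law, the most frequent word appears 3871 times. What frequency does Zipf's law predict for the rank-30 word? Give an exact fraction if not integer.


Zipf's law: freq(rank) = f1 / rank
f1 = 3871, rank = 30
freq = 3871 / 30
GCD(3871, 30) = 1
Simplified: 3871/30

3871/30


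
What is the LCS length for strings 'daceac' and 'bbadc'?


DP table for LCS of 'daceac' and 'bbadc':
       b  b  a  d  c
    0  0  0  0  0  0
  d 0  0  0  0  1  1
  a 0  0  0  1  1  1
  c 0  0  0  1  1  2
  e 0  0  0  1  1  2
  a 0  0  0  1  1  2
  c 0  0  0  1  1  2
LCS: 'dc'
LCS length = 2

2


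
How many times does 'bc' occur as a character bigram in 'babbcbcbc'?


Scanning 'babbcbcbc' for bigram 'bc':
  Position 0: 'ba' -> no
  Position 1: 'ab' -> no
  Position 2: 'bb' -> no
  Position 3: 'bc' -> MATCH
  Position 4: 'cb' -> no
  Position 5: 'bc' -> MATCH
  Position 6: 'cb' -> no
  Position 7: 'bc' -> MATCH
Total matches: 3

3


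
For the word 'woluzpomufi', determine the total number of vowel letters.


Scanning each character of 'woluzpomufi':
  Position 1: 'w' -> consonant (running count: 0)
  Position 2: 'o' -> vowel (running count: 1)
  Position 3: 'l' -> consonant (running count: 1)
  Position 4: 'u' -> vowel (running count: 2)
  Position 5: 'z' -> consonant (running count: 2)
  Position 6: 'p' -> consonant (running count: 2)
  Position 7: 'o' -> vowel (running count: 3)
  Position 8: 'm' -> consonant (running count: 3)
  Position 9: 'u' -> vowel (running count: 4)
  Position 10: 'f' -> consonant (running count: 4)
  Position 11: 'i' -> vowel (running count: 5)
Total vowels: 5

5


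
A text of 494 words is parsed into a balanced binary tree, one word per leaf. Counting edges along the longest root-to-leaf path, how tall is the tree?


In a balanced binary tree with n leaves the deepest leaf is ceil(log2(n)) edges below the root.
log2(494) = 8.9484
ceil(8.9484) = 9
height (edges) = 9

9


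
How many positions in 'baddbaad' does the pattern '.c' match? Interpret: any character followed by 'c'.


Pattern: .c means any character followed by 'c'.
Scanning 'baddbaad' position-by-position:
  Pos 0: window 'ba' -> no
  Pos 1: window 'ad' -> no
  Pos 2: window 'dd' -> no
  Pos 3: window 'db' -> no
  Pos 4: window 'ba' -> no
  Pos 5: window 'aa' -> no
  Pos 6: window 'ad' -> no
  Pos 7: window 'd' -> no
Total matches: 0

0


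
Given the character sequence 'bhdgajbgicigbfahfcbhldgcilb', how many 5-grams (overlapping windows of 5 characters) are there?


String 'bhdgajbgicigbfahfcbhldgcilb' has length L = 27.
Number of overlapping n-grams = L - n + 1
Substituting: 27 - 5 + 1 = 23

23


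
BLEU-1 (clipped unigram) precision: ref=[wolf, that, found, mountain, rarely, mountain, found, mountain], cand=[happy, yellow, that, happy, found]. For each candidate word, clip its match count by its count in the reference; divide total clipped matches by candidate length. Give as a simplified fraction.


Reference word counts: {'found': 2, 'mountain': 3, 'rarely': 1, 'that': 1, 'wolf': 1}
Checking each candidate word (with clipping):
  'happy' -> not in reference -> no match (matches: 0)
  'yellow' -> not in reference -> no match (matches: 0)
  'that' -> in reference (ref count 1, used 1/1) -> match (matches: 1)
  'happy' -> not in reference -> no match (matches: 1)
  'found' -> in reference (ref count 2, used 1/2) -> match (matches: 2)
Clipped matches: 2, Candidate length: 5
Precision = 2/5

2/5


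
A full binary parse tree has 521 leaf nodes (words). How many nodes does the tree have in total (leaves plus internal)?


Leaf nodes (terminals): 521
Internal nodes = n - 1 = 521 - 1 = 520
Total = leaves + internal = 521 + 520 = 1041

1041


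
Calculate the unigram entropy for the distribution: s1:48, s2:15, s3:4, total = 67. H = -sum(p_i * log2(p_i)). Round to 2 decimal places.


Computing entropy H = -sum(p_i * log2(p_i)):
  s1: p = 48/67 = 0.7164, -p*log2(p) = 0.3447
  s2: p = 15/67 = 0.2239, -p*log2(p) = 0.4834
  s3: p = 4/67 = 0.0597, -p*log2(p) = 0.2428
H = sum of terms = 1.0709
Rounded to 2 decimals: 1.07

1.07


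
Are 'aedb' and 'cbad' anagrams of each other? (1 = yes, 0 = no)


Sort characters of 'aedb': 'abde'
Sort characters of 'cbad': 'abcd'
Sorted forms differ -> they are NOT anagrams
Result: 0

0


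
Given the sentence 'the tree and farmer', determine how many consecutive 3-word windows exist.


Word trigrams from [4] words:
  Trigram 1: (the tree and)
  Trigram 2: (tree and farmer)
Total word trigrams: 4 - 2 = 2

2


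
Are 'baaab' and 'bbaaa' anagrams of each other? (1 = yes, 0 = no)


Sort characters of 'baaab': 'aaabb'
Sort characters of 'bbaaa': 'aaabb'
Sorted forms match -> they ARE anagrams
Result: 1

1


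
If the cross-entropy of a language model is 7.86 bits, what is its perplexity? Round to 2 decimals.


Perplexity formula: PP = 2^H
H = 7.86
PP = 2^7.86
Decompose: 2^7.86 = 2^7 * 2^0.86
2^7 = 128, 2^0.86 ~ 1.8150383
PP ~ 128 * 1.8150383 = 232.3249024
Rounded to 2 decimals: 232.32

232.32


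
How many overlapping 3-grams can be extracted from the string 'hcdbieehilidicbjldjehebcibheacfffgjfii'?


String 'hcdbieehilidicbjldjehebcibheacfffgjfii' has length L = 38.
Number of overlapping n-grams = L - n + 1
Substituting: 38 - 3 + 1 = 36

36


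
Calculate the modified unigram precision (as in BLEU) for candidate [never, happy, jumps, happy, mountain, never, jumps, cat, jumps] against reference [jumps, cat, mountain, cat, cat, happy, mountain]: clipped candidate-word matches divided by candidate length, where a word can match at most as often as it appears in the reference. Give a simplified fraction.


Reference word counts: {'cat': 3, 'happy': 1, 'jumps': 1, 'mountain': 2}
Checking each candidate word (with clipping):
  'never' -> not in reference -> no match (matches: 0)
  'happy' -> in reference (ref count 1, used 1/1) -> match (matches: 1)
  'jumps' -> in reference (ref count 1, used 1/1) -> match (matches: 2)
  'happy' -> ref count 1 already used up (1/1) -> clipped, no match (matches: 2)
  'mountain' -> in reference (ref count 2, used 1/2) -> match (matches: 3)
  'never' -> not in reference -> no match (matches: 3)
  'jumps' -> ref count 1 already used up (1/1) -> clipped, no match (matches: 3)
  'cat' -> in reference (ref count 3, used 1/3) -> match (matches: 4)
  'jumps' -> ref count 1 already used up (1/1) -> clipped, no match (matches: 4)
Clipped matches: 4, Candidate length: 9
Precision = 4/9

4/9


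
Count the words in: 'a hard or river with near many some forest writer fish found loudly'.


Counting words by splitting on spaces:
  Word 1: 'a'
  Word 2: 'hard'
  Word 3: 'or'
  Word 4: 'river'
  Word 5: 'with'
  Word 6: 'near'
  Word 7: 'many'
  Word 8: 'some'
  Word 9: 'forest'
  Word 10: 'writer'
  Word 11: 'fish'
  Word 12: 'found'
  Word 13: 'loudly'
Total words: 13

13


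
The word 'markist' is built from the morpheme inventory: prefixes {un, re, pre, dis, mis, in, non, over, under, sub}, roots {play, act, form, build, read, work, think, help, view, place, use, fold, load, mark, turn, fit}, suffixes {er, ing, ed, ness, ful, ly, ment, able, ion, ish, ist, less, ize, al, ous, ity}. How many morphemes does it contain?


Segmenting 'markist' against the inventory:
  'mark' -> root (morpheme 1)
  'ist' -> suffix (morpheme 2)
Total morphemes: 2

2


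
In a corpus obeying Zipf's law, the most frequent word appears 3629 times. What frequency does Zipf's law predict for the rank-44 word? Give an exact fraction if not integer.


Zipf's law: freq(rank) = f1 / rank
f1 = 3629, rank = 44
freq = 3629 / 44
GCD(3629, 44) = 1
Simplified: 3629/44

3629/44
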